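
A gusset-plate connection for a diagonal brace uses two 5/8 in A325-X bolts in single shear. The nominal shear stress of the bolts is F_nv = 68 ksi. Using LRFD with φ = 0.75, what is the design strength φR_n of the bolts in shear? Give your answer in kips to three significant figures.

31.3 kips

A_b = π × 0.625² / 4 = 0.3068 in².
R_n = F_nv · A_b · n · n_s = 68 × 0.3068 × 2 × 1 = 41.72 kips.
Design strength φR_n = 0.75 × 41.72 = 31.3 kips.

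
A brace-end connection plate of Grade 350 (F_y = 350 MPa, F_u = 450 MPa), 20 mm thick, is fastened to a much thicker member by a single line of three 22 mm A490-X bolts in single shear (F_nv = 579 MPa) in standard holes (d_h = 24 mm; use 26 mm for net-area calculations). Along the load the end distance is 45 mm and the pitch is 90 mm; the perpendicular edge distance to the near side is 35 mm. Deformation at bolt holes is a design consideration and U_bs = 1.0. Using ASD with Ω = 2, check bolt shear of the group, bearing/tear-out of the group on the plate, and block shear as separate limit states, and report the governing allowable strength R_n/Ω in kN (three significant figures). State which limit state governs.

Bolt shear: A_b = π·22²/4 = 380.1 mm²; R_n = 579 × 380.1 × 3 × 1 / 1000 = 660.3 kN → 660.3 / 2 = 330 kN.
Bearing: edge l_c = 33, r_n = 356.4 kN; interior l_c = 66, r_n = 475.2 kN; R_n = 356.4 + 2·475.2 = 1307 kN → 653 kN.
Block shear: A_gv = 4500, A_nv = 3200, A_nt = 440 mm²; R_n = min(0.6F_uA_nv, 0.6F_yA_gv) + U_bs·F_u·A_nt = 1062 kN → 531 kN.
Bolt shear governs: 330 kN.

330 kN (bolt shear governs)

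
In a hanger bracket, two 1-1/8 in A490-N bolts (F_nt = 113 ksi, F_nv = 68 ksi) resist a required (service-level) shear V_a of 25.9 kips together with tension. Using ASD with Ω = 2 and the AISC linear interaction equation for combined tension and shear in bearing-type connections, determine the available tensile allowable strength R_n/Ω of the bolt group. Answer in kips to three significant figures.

103 kips

A_b = π·1.125²/4 = 0.994 in²; f_rv = 25.9 / (2 × 0.994) = 13.03 ksi.
F'_nt = 1.3 F_nt − (Ω F_nt / F_nv) f_rv = 1.3·113 − (2·113/68)·13.03 = 103.6 ksi, capped at F_nt → F'_nt = 103.6 ksi.
R_n = F'_nt · A_b · n = 103.6 × 0.994 × 2 = 206 kips.
Allowable strength R_n/Ω = 206 / 2 = 103 kips.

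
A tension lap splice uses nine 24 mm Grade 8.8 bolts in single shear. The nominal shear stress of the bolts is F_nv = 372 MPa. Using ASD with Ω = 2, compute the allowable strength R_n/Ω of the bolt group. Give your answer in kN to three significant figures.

757 kN

A_b = π × 24² / 4 = 452.4 mm².
R_n = F_nv · A_b · n · n_s = 372 × 452.4 × 9 × 1 / 1000 = 1515 kN.
Allowable strength R_n/Ω = 1515 / 2 = 757 kN.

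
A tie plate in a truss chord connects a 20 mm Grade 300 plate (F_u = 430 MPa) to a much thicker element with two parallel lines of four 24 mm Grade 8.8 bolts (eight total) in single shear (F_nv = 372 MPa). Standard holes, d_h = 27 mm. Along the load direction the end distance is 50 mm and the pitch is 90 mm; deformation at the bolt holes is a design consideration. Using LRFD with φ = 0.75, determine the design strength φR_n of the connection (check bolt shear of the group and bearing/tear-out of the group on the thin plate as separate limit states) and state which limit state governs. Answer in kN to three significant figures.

1010 kN (bolt shear governs)

Bolt shear: A_b = π·24²/4 = 452.4 mm²; R_n = 372 × 452.4 × 8 × 1 / 1000 = 1346 kN → 0.75 × 1346 = 1010 kN.
Bearing (1.2 l_c t F_u ≤ 2.4 d t F_u): upper limit = 2.4·24·20·430 / 1000 = 495.4 kN.
  Edge l_c = 50 − 27/2 = 36.5 → r_n = 376.7 kN; interior l_c = 90 − 27 = 63 → r_n = 495.4 kN.
  R_n,bearing = 2·376.7 + 6·495.4 = 3726 kN → 0.75 × 3726 = 2790 kN.
Bolt shear governs: 1010 kN.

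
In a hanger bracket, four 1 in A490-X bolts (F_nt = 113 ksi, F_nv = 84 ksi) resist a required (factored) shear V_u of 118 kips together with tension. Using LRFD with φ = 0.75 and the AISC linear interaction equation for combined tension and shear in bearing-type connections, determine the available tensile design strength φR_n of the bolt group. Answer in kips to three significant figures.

A_b = π·1²/4 = 0.7854 in²; f_rv = 118 / (4 × 0.7854) = 37.56 ksi.
F'_nt = 1.3 F_nt − (F_nt / φF_nv) f_rv = 1.3·113 − (113/(0.75·84))·37.56 = 79.53 ksi, capped at F_nt → F'_nt = 79.53 ksi.
R_n = F'_nt · A_b · n = 79.53 × 0.7854 × 4 = 249.8 kips.
Design strength φR_n = 0.75 × 249.8 = 187 kips.

187 kips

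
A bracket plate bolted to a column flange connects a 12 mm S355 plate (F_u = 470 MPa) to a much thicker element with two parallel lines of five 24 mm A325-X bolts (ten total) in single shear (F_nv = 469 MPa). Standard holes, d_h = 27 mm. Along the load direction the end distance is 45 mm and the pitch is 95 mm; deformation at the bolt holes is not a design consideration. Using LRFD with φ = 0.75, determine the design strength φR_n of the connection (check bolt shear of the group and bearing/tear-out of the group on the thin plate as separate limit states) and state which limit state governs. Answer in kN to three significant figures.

1590 kN (bolt shear governs)

Bolt shear: A_b = π·24²/4 = 452.4 mm²; R_n = 469 × 452.4 × 10 × 1 / 1000 = 2122 kN → 0.75 × 2122 = 1590 kN.
Bearing (1.5 l_c t F_u ≤ 3.0 d t F_u): upper limit = 3.0·24·12·470 / 1000 = 406.1 kN.
  Edge l_c = 45 − 27/2 = 31.5 → r_n = 266.5 kN; interior l_c = 95 − 27 = 68 → r_n = 406.1 kN.
  R_n,bearing = 2·266.5 + 8·406.1 = 3782 kN → 0.75 × 3782 = 2840 kN.
Bolt shear governs: 1590 kN.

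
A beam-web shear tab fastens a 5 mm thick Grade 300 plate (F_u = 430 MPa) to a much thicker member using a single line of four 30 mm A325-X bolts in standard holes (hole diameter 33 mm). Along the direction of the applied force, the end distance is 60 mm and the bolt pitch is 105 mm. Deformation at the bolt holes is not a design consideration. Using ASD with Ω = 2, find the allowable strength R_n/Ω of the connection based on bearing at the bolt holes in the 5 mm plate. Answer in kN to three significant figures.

360 kN

Per bolt r_n = 1.5 l_c t F_u ≤ 3.0 d t F_u; upper limit = 3.0 × 30 × 5 × 430 / 1000 = 193.5 kN.
Edge bolt: l_c = 60 − 33/2 = 43.5 mm → 1.5 × 43.5 × 5 × 430 / 1000 = 140.3 → r_n = 140.3 kN.
Interior bolts: l_c = 105 − 33 = 72 mm → 1.5 × 72 × 5 × 430 / 1000 = 232.2 → r_n = 193.5 kN.
R_n = 1 × 140.3 + 3 × 193.5 = 720.8 kN.
Allowable strength R_n/Ω = 720.8 / 2 = 360 kN.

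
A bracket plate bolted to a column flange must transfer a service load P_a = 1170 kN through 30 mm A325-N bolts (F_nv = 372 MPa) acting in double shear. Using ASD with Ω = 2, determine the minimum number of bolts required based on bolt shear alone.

A_b = π·30²/4 = 706.9 mm².
Per-bolt allowable strength R_n/Ω = 372 × 706.9 × 2 / 1000 / 2 = 263 kN.
n ≥ 1170 / 263 = 4.449 → use 5 bolts.

5 bolts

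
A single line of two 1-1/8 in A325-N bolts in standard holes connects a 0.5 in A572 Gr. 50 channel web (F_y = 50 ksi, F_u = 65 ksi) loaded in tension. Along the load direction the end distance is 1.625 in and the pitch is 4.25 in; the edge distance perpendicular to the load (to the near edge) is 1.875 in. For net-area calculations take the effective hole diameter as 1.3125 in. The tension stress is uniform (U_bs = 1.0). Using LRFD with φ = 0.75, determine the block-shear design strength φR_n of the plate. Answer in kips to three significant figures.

86.8 kips

Shear plane L_v = 1.625 + 1·4.25 = 5.875 in; A_gv = 5.875 × 0.5 = 2.938 in².
A_nv = (5.875 − 1.5·1.3125) × 0.5 = 1.953 in².
A_nt = (1.875 − 0.5·1.3125) × 0.5 = 0.6094 in².
0.6 F_u A_nv = 76.17 kips; 0.6 F_y A_gv = 88.12 kips → shear rupture governs the shear term.
R_n = 76.17 + 1.0 × 65 × 0.6094 = 115.8 kips.
Design strength φR_n = 0.75 × 115.8 = 86.8 kips.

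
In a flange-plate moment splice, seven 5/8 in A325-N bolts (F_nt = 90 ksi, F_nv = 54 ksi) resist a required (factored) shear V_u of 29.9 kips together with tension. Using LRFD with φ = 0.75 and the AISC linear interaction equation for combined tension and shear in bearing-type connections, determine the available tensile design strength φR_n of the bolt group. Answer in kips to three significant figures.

139 kips

A_b = π·0.625²/4 = 0.3068 in²; f_rv = 29.9 / (7 × 0.3068) = 13.92 ksi.
F'_nt = 1.3 F_nt − (F_nt / φF_nv) f_rv = 1.3·90 − (90/(0.75·54))·13.92 = 86.06 ksi, capped at F_nt → F'_nt = 86.06 ksi.
R_n = F'_nt · A_b · n = 86.06 × 0.3068 × 7 = 184.8 kips.
Design strength φR_n = 0.75 × 184.8 = 139 kips.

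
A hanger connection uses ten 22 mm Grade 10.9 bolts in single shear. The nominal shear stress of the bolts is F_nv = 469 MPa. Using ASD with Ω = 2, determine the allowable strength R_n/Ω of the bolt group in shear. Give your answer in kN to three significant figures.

891 kN

A_b = π × 22² / 4 = 380.1 mm².
R_n = F_nv · A_b · n · n_s = 469 × 380.1 × 10 × 1 / 1000 = 1783 kN.
Allowable strength R_n/Ω = 1783 / 2 = 891 kN.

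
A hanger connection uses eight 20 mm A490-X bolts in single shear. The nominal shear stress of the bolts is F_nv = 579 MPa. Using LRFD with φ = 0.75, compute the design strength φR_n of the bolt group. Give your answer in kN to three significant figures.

A_b = π × 20² / 4 = 314.2 mm².
R_n = F_nv · A_b · n · n_s = 579 × 314.2 × 8 × 1 / 1000 = 1455 kN.
Design strength φR_n = 0.75 × 1455 = 1090 kN.

1090 kN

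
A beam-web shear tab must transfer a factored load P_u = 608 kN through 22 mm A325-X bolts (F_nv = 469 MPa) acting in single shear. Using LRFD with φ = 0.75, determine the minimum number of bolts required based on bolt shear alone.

5 bolts

A_b = π·22²/4 = 380.1 mm².
Per-bolt design strength φR_n = 0.75 × 469 × 380.1 × 1 / 1000 = 133.7 kN.
n ≥ 608 / 133.7 = 4.547 → use 5 bolts.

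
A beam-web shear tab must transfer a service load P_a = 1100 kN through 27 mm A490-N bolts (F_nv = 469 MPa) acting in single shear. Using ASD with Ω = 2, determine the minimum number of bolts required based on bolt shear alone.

9 bolts

A_b = π·27²/4 = 572.6 mm².
Per-bolt allowable strength R_n/Ω = 469 × 572.6 × 1 / 1000 / 2 = 134.3 kN.
n ≥ 1100 / 134.3 = 8.193 → use 9 bolts.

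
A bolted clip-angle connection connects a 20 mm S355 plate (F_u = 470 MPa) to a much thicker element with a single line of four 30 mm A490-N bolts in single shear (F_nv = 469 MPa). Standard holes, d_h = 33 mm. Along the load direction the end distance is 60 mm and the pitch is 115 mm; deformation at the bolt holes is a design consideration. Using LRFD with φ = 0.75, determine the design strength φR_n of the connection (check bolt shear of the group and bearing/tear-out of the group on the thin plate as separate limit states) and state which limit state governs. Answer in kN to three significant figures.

Bolt shear: A_b = π·30²/4 = 706.9 mm²; R_n = 469 × 706.9 × 4 × 1 / 1000 = 1326 kN → 0.75 × 1326 = 995 kN.
Bearing (1.2 l_c t F_u ≤ 2.4 d t F_u): upper limit = 2.4·30·20·470 / 1000 = 676.8 kN.
  Edge l_c = 60 − 33/2 = 43.5 → r_n = 490.7 kN; interior l_c = 115 − 33 = 82 → r_n = 676.8 kN.
  R_n,bearing = 1·490.7 + 3·676.8 = 2521 kN → 0.75 × 2521 = 1890 kN.
Bolt shear governs: 995 kN.

995 kN (bolt shear governs)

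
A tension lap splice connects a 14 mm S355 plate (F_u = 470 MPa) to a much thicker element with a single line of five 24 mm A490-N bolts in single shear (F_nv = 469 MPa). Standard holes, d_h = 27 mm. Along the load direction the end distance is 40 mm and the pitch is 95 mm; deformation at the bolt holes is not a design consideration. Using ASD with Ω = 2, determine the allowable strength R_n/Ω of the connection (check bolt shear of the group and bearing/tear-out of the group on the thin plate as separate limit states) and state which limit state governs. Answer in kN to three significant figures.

Bolt shear: A_b = π·24²/4 = 452.4 mm²; R_n = 469 × 452.4 × 5 × 1 / 1000 = 1061 kN → 1061 / 2 = 530 kN.
Bearing (1.5 l_c t F_u ≤ 3.0 d t F_u): upper limit = 3.0·24·14·470 / 1000 = 473.8 kN.
  Edge l_c = 40 − 27/2 = 26.5 → r_n = 261.6 kN; interior l_c = 95 − 27 = 68 → r_n = 473.8 kN.
  R_n,bearing = 1·261.6 + 4·473.8 = 2157 kN → 2157 / 2 = 1080 kN.
Bolt shear governs: 530 kN.

530 kN (bolt shear governs)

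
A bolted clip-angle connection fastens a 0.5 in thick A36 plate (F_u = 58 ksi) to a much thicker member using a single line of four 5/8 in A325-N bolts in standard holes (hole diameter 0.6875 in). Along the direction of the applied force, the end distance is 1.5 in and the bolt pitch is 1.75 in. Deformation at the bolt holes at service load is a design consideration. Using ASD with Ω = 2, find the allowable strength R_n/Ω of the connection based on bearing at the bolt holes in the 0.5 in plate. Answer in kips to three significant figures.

Per bolt r_n = 1.2 l_c t F_u ≤ 2.4 d t F_u; upper limit = 2.4 × 0.625 × 0.5 × 58 = 43.5 kips.
Edge bolt: l_c = 1.5 − 0.6875/2 = 1.156 in → 1.2 × 1.156 × 0.5 × 58 = 40.24 → r_n = 40.24 kips.
Interior bolts: l_c = 1.75 − 0.6875 = 1.062 in → 1.2 × 1.062 × 0.5 × 58 = 36.97 → r_n = 36.97 kips.
R_n = 1 × 40.24 + 3 × 36.97 = 151.2 kips.
Allowable strength R_n/Ω = 151.2 / 2 = 75.6 kips.

75.6 kips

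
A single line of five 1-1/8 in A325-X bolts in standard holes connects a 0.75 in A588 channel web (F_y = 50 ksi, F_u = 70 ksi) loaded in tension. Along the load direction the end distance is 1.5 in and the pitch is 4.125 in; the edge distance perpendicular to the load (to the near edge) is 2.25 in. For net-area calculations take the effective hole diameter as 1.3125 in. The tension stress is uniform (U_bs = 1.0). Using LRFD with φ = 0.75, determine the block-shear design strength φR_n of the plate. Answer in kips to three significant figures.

348 kips

Shear plane L_v = 1.5 + 4·4.125 = 18 in; A_gv = 18 × 0.75 = 13.5 in².
A_nv = (18 − 4.5·1.3125) × 0.75 = 9.07 in².
A_nt = (2.25 − 0.5·1.3125) × 0.75 = 1.195 in².
0.6 F_u A_nv = 381 kips; 0.6 F_y A_gv = 405 kips → shear rupture governs the shear term.
R_n = 381 + 1.0 × 70 × 1.195 = 464.6 kips.
Design strength φR_n = 0.75 × 464.6 = 348 kips.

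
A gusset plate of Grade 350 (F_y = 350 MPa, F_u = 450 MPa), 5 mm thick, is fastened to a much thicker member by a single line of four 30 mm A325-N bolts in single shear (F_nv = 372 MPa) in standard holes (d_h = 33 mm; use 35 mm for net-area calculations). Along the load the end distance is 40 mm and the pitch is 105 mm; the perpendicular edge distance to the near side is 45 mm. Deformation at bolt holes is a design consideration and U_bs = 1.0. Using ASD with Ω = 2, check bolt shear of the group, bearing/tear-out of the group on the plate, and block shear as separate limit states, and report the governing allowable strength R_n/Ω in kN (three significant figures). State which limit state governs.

188 kN (block shear governs)

Bolt shear: A_b = π·30²/4 = 706.9 mm²; R_n = 372 × 706.9 × 4 × 1 / 1000 = 1052 kN → 1052 / 2 = 526 kN.
Bearing: edge l_c = 23.5, r_n = 63.45 kN; interior l_c = 72, r_n = 162 kN; R_n = 63.45 + 3·162 = 549.5 kN → 275 kN.
Block shear: A_gv = 1775, A_nv = 1162, A_nt = 137.5 mm²; R_n = min(0.6F_uA_nv, 0.6F_yA_gv) + U_bs·F_u·A_nt = 375.8 kN → 188 kN.
Block shear governs: 188 kN.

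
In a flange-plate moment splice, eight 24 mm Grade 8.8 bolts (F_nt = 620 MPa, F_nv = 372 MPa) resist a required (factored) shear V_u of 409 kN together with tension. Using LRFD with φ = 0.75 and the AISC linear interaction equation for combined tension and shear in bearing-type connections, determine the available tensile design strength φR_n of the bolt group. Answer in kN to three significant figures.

A_b = π·24²/4 = 452.4 mm²; f_rv = 409 × 1000 / (8 × 452.4) = 113 MPa.
F'_nt = 1.3 F_nt − (F_nt / φF_nv) f_rv = 1.3·620 − (620/(0.75·372))·113 = 554.9 MPa, capped at F_nt → F'_nt = 554.9 MPa.
R_n = F'_nt · A_b · n = 554.9 × 452.4 × 8 / 1000 = 2008 kN.
Design strength φR_n = 0.75 × 2008 = 1510 kN.

1510 kN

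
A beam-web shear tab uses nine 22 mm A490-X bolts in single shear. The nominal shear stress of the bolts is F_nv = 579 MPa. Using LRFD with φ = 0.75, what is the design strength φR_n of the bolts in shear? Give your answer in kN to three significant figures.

1490 kN

A_b = π × 22² / 4 = 380.1 mm².
R_n = F_nv · A_b · n · n_s = 579 × 380.1 × 9 × 1 / 1000 = 1981 kN.
Design strength φR_n = 0.75 × 1981 = 1490 kN.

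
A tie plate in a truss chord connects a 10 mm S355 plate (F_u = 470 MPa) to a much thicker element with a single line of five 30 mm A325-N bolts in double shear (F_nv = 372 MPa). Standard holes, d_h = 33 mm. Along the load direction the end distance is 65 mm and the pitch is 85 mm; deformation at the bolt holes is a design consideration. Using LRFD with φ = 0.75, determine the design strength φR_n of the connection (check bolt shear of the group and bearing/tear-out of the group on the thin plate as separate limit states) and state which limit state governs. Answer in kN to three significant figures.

Bolt shear: A_b = π·30²/4 = 706.9 mm²; R_n = 372 × 706.9 × 5 × 2 / 1000 = 2630 kN → 0.75 × 2630 = 1970 kN.
Bearing (1.2 l_c t F_u ≤ 2.4 d t F_u): upper limit = 2.4·30·10·470 / 1000 = 338.4 kN.
  Edge l_c = 65 − 33/2 = 48.5 → r_n = 273.5 kN; interior l_c = 85 − 33 = 52 → r_n = 293.3 kN.
  R_n,bearing = 1·273.5 + 4·293.3 = 1447 kN → 0.75 × 1447 = 1080 kN.
Bearing governs: 1080 kN.

1080 kN (bearing governs)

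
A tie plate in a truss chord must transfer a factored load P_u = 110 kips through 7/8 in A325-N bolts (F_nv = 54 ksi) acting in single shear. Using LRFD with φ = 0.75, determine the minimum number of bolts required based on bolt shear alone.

5 bolts

A_b = π·0.875²/4 = 0.6013 in².
Per-bolt design strength φR_n = 0.75 × 54 × 0.6013 × 1 = 24.35 kips.
n ≥ 110 / 24.35 = 4.517 → use 5 bolts.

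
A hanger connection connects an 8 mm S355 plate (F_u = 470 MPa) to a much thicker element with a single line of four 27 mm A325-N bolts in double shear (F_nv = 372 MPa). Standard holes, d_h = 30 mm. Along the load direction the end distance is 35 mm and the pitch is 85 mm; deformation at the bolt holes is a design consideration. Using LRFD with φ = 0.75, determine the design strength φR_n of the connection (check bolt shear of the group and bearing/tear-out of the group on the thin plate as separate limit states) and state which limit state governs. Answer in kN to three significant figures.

Bolt shear: A_b = π·27²/4 = 572.6 mm²; R_n = 372 × 572.6 × 4 × 2 / 1000 = 1704 kN → 0.75 × 1704 = 1280 kN.
Bearing (1.2 l_c t F_u ≤ 2.4 d t F_u): upper limit = 2.4·27·8·470 / 1000 = 243.6 kN.
  Edge l_c = 35 − 30/2 = 20 → r_n = 90.24 kN; interior l_c = 85 − 30 = 55 → r_n = 243.6 kN.
  R_n,bearing = 1·90.24 + 3·243.6 = 821.2 kN → 0.75 × 821.2 = 616 kN.
Bearing governs: 616 kN.

616 kN (bearing governs)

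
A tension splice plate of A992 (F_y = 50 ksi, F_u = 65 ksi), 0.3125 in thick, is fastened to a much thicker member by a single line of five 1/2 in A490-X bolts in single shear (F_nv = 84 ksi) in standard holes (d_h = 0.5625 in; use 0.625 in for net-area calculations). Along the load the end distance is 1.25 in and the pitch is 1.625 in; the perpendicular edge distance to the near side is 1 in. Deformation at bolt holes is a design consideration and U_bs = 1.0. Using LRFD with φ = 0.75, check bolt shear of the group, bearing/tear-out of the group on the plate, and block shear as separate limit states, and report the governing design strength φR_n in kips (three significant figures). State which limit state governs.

55.6 kips (block shear governs)

Bolt shear: A_b = π·0.5²/4 = 0.1963 in²; R_n = 84 × 0.1963 × 5 × 1 = 82.47 kips → 0.75 × 82.47 = 61.9 kips.
Bearing: edge l_c = 0.9688, r_n = 23.61 kips; interior l_c = 1.062, r_n = 24.38 kips; R_n = 23.61 + 4·24.38 = 121.1 kips → 90.8 kips.
Block shear: A_gv = 2.422, A_nv = 1.543, A_nt = 0.2148 in²; R_n = min(0.6F_uA_nv, 0.6F_yA_gv) + U_bs·F_u·A_nt = 74.14 kips → 55.6 kips.
Block shear governs: 55.6 kips.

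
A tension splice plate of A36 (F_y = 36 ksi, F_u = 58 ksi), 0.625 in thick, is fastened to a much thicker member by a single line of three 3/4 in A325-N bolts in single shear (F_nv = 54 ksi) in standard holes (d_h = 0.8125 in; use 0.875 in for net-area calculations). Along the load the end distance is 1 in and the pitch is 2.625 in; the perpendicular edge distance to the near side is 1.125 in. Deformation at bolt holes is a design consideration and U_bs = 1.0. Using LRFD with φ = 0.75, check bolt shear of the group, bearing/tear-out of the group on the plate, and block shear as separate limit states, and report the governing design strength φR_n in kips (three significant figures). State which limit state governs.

Bolt shear: A_b = π·0.75²/4 = 0.4418 in²; R_n = 54 × 0.4418 × 3 × 1 = 71.57 kips → 0.75 × 71.57 = 53.7 kips.
Bearing: edge l_c = 0.5938, r_n = 25.83 kips; interior l_c = 1.812, r_n = 65.25 kips; R_n = 25.83 + 2·65.25 = 156.3 kips → 117 kips.
Block shear: A_gv = 3.906, A_nv = 2.539, A_nt = 0.4297 in²; R_n = min(0.6F_uA_nv, 0.6F_yA_gv) + U_bs·F_u·A_nt = 109.3 kips → 82 kips.
Bolt shear governs: 53.7 kips.

53.7 kips (bolt shear governs)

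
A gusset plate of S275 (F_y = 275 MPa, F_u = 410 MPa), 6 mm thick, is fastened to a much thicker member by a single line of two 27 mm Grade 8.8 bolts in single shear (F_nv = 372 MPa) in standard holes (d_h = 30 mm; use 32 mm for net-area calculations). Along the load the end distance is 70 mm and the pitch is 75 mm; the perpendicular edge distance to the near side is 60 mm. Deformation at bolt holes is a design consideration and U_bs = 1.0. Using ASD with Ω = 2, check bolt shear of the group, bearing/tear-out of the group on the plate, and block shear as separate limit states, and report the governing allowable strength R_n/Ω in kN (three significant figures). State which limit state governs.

Bolt shear: A_b = π·27²/4 = 572.6 mm²; R_n = 372 × 572.6 × 2 × 1 / 1000 = 426 kN → 426 / 2 = 213 kN.
Bearing: edge l_c = 55, r_n = 159.4 kN; interior l_c = 45, r_n = 132.8 kN; R_n = 159.4 + 1·132.8 = 292.2 kN → 146 kN.
Block shear: A_gv = 870, A_nv = 582, A_nt = 264 mm²; R_n = min(0.6F_uA_nv, 0.6F_yA_gv) + U_bs·F_u·A_nt = 251.4 kN → 126 kN.
Block shear governs: 126 kN.

126 kN (block shear governs)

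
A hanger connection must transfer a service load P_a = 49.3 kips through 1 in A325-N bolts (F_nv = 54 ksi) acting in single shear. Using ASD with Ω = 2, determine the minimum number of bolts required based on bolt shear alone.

3 bolts

A_b = π·1²/4 = 0.7854 in².
Per-bolt allowable strength R_n/Ω = 54 × 0.7854 × 1 / 2 = 21.21 kips.
n ≥ 49.3 / 21.21 = 2.325 → use 3 bolts.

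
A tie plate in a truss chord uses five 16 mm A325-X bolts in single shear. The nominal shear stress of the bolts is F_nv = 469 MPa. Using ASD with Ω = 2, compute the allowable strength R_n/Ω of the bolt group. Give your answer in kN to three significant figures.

A_b = π × 16² / 4 = 201.1 mm².
R_n = F_nv · A_b · n · n_s = 469 × 201.1 × 5 × 1 / 1000 = 471.5 kN.
Allowable strength R_n/Ω = 471.5 / 2 = 236 kN.

236 kN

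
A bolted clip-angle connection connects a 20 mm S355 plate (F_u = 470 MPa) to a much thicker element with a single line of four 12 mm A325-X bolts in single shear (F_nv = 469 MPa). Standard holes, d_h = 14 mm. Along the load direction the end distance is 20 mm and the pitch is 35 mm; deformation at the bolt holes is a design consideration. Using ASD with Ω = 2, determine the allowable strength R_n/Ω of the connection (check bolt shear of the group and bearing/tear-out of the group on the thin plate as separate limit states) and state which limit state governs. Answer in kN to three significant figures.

Bolt shear: A_b = π·12²/4 = 113.1 mm²; R_n = 469 × 113.1 × 4 × 1 / 1000 = 212.2 kN → 212.2 / 2 = 106 kN.
Bearing (1.2 l_c t F_u ≤ 2.4 d t F_u): upper limit = 2.4·12·20·470 / 1000 = 270.7 kN.
  Edge l_c = 20 − 14/2 = 13 → r_n = 146.6 kN; interior l_c = 35 − 14 = 21 → r_n = 236.9 kN.
  R_n,bearing = 1·146.6 + 3·236.9 = 857.3 kN → 857.3 / 2 = 429 kN.
Bolt shear governs: 106 kN.

106 kN (bolt shear governs)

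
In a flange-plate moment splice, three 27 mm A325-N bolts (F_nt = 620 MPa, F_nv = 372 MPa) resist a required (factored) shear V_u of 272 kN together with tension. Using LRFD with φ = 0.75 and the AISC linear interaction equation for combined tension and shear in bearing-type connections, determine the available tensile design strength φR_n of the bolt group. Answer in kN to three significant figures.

A_b = π·27²/4 = 572.6 mm²; f_rv = 272 × 1000 / (3 × 572.6) = 158.4 MPa.
F'_nt = 1.3 F_nt − (F_nt / φF_nv) f_rv = 1.3·620 − (620/(0.75·372))·158.4 = 454.1 MPa, capped at F_nt → F'_nt = 454.1 MPa.
R_n = F'_nt · A_b · n = 454.1 × 572.6 × 3 / 1000 = 780 kN.
Design strength φR_n = 0.75 × 780 = 585 kN.

585 kN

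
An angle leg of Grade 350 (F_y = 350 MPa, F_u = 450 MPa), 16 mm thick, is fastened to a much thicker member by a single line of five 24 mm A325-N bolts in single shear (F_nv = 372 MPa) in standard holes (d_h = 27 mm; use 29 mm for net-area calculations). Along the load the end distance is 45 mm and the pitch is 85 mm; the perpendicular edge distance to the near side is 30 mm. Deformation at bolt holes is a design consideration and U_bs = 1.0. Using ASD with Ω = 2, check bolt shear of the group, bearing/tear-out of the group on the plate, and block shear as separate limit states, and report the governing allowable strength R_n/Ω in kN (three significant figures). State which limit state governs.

421 kN (bolt shear governs)

Bolt shear: A_b = π·24²/4 = 452.4 mm²; R_n = 372 × 452.4 × 5 × 1 / 1000 = 841.4 kN → 841.4 / 2 = 421 kN.
Bearing: edge l_c = 31.5, r_n = 272.2 kN; interior l_c = 58, r_n = 414.7 kN; R_n = 272.2 + 4·414.7 = 1931 kN → 966 kN.
Block shear: A_gv = 6160, A_nv = 4072, A_nt = 248 mm²; R_n = min(0.6F_uA_nv, 0.6F_yA_gv) + U_bs·F_u·A_nt = 1211 kN → 606 kN.
Bolt shear governs: 421 kN.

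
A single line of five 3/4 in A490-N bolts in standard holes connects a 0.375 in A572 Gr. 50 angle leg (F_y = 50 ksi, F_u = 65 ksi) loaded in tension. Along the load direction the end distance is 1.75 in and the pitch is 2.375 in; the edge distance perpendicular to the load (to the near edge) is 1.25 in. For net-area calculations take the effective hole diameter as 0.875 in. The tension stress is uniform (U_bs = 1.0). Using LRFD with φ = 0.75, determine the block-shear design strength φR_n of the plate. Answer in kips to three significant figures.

Shear plane L_v = 1.75 + 4·2.375 = 11.25 in; A_gv = 11.25 × 0.375 = 4.219 in².
A_nv = (11.25 − 4.5·0.875) × 0.375 = 2.742 in².
A_nt = (1.25 − 0.5·0.875) × 0.375 = 0.3047 in².
0.6 F_u A_nv = 106.9 kips; 0.6 F_y A_gv = 126.6 kips → shear rupture governs the shear term.
R_n = 106.9 + 1.0 × 65 × 0.3047 = 126.8 kips.
Design strength φR_n = 0.75 × 126.8 = 95.1 kips.

95.1 kips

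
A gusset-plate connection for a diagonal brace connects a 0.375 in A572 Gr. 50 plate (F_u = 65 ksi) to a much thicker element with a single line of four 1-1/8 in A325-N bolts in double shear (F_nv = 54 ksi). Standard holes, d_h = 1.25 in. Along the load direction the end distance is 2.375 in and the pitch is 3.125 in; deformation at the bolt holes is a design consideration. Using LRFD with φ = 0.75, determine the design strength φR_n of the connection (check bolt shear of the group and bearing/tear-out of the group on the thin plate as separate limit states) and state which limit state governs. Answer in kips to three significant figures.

162 kips (bearing governs)

Bolt shear: A_b = π·1.125²/4 = 0.994 in²; R_n = 54 × 0.994 × 4 × 2 = 429.4 kips → 0.75 × 429.4 = 322 kips.
Bearing (1.2 l_c t F_u ≤ 2.4 d t F_u): upper limit = 2.4·1.125·0.375·65 = 65.81 kips.
  Edge l_c = 2.375 − 1.25/2 = 1.75 → r_n = 51.19 kips; interior l_c = 3.125 − 1.25 = 1.875 → r_n = 54.84 kips.
  R_n,bearing = 1·51.19 + 3·54.84 = 215.7 kips → 0.75 × 215.7 = 162 kips.
Bearing governs: 162 kips.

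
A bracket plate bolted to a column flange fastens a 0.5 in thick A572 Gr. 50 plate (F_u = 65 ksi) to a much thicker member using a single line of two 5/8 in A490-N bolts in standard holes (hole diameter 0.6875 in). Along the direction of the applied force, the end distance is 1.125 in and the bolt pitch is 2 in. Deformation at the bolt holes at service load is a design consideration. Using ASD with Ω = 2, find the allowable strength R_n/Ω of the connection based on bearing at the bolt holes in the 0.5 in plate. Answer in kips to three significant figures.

39.6 kips

Per bolt r_n = 1.2 l_c t F_u ≤ 2.4 d t F_u; upper limit = 2.4 × 0.625 × 0.5 × 65 = 48.75 kips.
Edge bolt: l_c = 1.125 − 0.6875/2 = 0.7812 in → 1.2 × 0.7812 × 0.5 × 65 = 30.47 → r_n = 30.47 kips.
Interior bolts: l_c = 2 − 0.6875 = 1.312 in → 1.2 × 1.312 × 0.5 × 65 = 51.19 → r_n = 48.75 kips.
R_n = 1 × 30.47 + 1 × 48.75 = 79.22 kips.
Allowable strength R_n/Ω = 79.22 / 2 = 39.6 kips.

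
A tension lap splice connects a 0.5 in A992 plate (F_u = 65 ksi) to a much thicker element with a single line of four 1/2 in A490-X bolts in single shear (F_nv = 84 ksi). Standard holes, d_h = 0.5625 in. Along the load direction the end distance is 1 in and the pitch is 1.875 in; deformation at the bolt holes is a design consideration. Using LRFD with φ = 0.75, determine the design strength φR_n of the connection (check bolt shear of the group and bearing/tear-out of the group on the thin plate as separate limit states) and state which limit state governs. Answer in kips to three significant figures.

49.5 kips (bolt shear governs)

Bolt shear: A_b = π·0.5²/4 = 0.1963 in²; R_n = 84 × 0.1963 × 4 × 1 = 65.97 kips → 0.75 × 65.97 = 49.5 kips.
Bearing (1.2 l_c t F_u ≤ 2.4 d t F_u): upper limit = 2.4·0.5·0.5·65 = 39 kips.
  Edge l_c = 1 − 0.5625/2 = 0.7188 → r_n = 28.03 kips; interior l_c = 1.875 − 0.5625 = 1.312 → r_n = 39 kips.
  R_n,bearing = 1·28.03 + 3·39 = 145 kips → 0.75 × 145 = 109 kips.
Bolt shear governs: 49.5 kips.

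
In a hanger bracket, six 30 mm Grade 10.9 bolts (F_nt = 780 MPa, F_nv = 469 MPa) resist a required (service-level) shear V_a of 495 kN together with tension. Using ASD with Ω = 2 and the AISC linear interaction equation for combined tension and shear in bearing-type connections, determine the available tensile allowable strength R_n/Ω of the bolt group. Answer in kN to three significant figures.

A_b = π·30²/4 = 706.9 mm²; f_rv = 495 × 1000 / (6 × 706.9) = 116.7 MPa.
F'_nt = 1.3 F_nt − (Ω F_nt / F_nv) f_rv = 1.3·780 − (2·780/469)·116.7 = 625.8 MPa, capped at F_nt → F'_nt = 625.8 MPa.
R_n = F'_nt · A_b · n = 625.8 × 706.9 × 6 / 1000 = 2654 kN.
Allowable strength R_n/Ω = 2654 / 2 = 1330 kN.

1330 kN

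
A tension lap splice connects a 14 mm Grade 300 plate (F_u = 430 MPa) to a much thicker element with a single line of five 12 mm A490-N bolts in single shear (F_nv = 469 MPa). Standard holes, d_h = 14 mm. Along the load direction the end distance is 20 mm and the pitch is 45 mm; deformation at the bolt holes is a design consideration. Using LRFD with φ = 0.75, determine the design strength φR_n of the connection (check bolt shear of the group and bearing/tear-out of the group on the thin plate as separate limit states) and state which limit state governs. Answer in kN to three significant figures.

Bolt shear: A_b = π·12²/4 = 113.1 mm²; R_n = 469 × 113.1 × 5 × 1 / 1000 = 265.2 kN → 0.75 × 265.2 = 199 kN.
Bearing (1.2 l_c t F_u ≤ 2.4 d t F_u): upper limit = 2.4·12·14·430 / 1000 = 173.4 kN.
  Edge l_c = 20 − 14/2 = 13 → r_n = 93.91 kN; interior l_c = 45 − 14 = 31 → r_n = 173.4 kN.
  R_n,bearing = 1·93.91 + 4·173.4 = 787.4 kN → 0.75 × 787.4 = 591 kN.
Bolt shear governs: 199 kN.

199 kN (bolt shear governs)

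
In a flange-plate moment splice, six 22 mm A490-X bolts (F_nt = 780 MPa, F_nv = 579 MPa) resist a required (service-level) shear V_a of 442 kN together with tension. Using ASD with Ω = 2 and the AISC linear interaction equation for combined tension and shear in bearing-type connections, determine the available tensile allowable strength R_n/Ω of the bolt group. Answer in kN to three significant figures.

561 kN

A_b = π·22²/4 = 380.1 mm²; f_rv = 442 × 1000 / (6 × 380.1) = 193.8 MPa.
F'_nt = 1.3 F_nt − (Ω F_nt / F_nv) f_rv = 1.3·780 − (2·780/579)·193.8 = 491.9 MPa, capped at F_nt → F'_nt = 491.9 MPa.
R_n = F'_nt · A_b · n = 491.9 × 380.1 × 6 / 1000 = 1122 kN.
Allowable strength R_n/Ω = 1122 / 2 = 561 kN.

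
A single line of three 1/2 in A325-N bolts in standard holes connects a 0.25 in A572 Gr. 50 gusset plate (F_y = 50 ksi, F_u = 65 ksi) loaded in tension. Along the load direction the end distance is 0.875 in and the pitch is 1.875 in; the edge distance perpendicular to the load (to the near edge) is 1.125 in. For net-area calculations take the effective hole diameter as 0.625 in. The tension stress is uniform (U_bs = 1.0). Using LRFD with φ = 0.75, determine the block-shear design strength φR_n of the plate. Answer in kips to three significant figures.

32.3 kips

Shear plane L_v = 0.875 + 2·1.875 = 4.625 in; A_gv = 4.625 × 0.25 = 1.156 in².
A_nv = (4.625 − 2.5·0.625) × 0.25 = 0.7656 in².
A_nt = (1.125 − 0.5·0.625) × 0.25 = 0.2031 in².
0.6 F_u A_nv = 29.86 kips; 0.6 F_y A_gv = 34.69 kips → shear rupture governs the shear term.
R_n = 29.86 + 1.0 × 65 × 0.2031 = 43.06 kips.
Design strength φR_n = 0.75 × 43.06 = 32.3 kips.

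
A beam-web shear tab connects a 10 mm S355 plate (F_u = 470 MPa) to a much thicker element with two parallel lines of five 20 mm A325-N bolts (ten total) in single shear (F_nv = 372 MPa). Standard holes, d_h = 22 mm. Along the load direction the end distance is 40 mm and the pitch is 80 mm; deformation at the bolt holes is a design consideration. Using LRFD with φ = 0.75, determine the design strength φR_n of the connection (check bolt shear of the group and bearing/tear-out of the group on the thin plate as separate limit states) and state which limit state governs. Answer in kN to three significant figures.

877 kN (bolt shear governs)

Bolt shear: A_b = π·20²/4 = 314.2 mm²; R_n = 372 × 314.2 × 10 × 1 / 1000 = 1169 kN → 0.75 × 1169 = 877 kN.
Bearing (1.2 l_c t F_u ≤ 2.4 d t F_u): upper limit = 2.4·20·10·470 / 1000 = 225.6 kN.
  Edge l_c = 40 − 22/2 = 29 → r_n = 163.6 kN; interior l_c = 80 − 22 = 58 → r_n = 225.6 kN.
  R_n,bearing = 2·163.6 + 8·225.6 = 2132 kN → 0.75 × 2132 = 1600 kN.
Bolt shear governs: 877 kN.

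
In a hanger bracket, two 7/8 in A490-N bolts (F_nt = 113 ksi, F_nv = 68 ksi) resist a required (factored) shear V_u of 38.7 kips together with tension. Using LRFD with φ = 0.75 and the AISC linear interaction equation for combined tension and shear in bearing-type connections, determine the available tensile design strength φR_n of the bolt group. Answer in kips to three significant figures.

68.2 kips

A_b = π·0.875²/4 = 0.6013 in²; f_rv = 38.7 / (2 × 0.6013) = 32.18 ksi.
F'_nt = 1.3 F_nt − (F_nt / φF_nv) f_rv = 1.3·113 − (113/(0.75·68))·32.18 = 75.6 ksi, capped at F_nt → F'_nt = 75.6 ksi.
R_n = F'_nt · A_b · n = 75.6 × 0.6013 × 2 = 90.92 kips.
Design strength φR_n = 0.75 × 90.92 = 68.2 kips.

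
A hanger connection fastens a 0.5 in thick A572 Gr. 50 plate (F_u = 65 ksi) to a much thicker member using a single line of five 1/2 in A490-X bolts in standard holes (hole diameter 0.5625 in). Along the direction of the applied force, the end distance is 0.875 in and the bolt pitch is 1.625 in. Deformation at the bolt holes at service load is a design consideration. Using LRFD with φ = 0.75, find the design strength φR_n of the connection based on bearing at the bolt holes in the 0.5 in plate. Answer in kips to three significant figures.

134 kips

Per bolt r_n = 1.2 l_c t F_u ≤ 2.4 d t F_u; upper limit = 2.4 × 0.5 × 0.5 × 65 = 39 kips.
Edge bolt: l_c = 0.875 − 0.5625/2 = 0.5938 in → 1.2 × 0.5938 × 0.5 × 65 = 23.16 → r_n = 23.16 kips.
Interior bolts: l_c = 1.625 − 0.5625 = 1.062 in → 1.2 × 1.062 × 0.5 × 65 = 41.44 → r_n = 39 kips.
R_n = 1 × 23.16 + 4 × 39 = 179.2 kips.
Design strength φR_n = 0.75 × 179.2 = 134 kips.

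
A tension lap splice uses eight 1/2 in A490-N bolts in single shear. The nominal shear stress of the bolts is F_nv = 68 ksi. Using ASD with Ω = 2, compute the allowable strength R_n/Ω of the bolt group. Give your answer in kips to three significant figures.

53.4 kips

A_b = π × 0.5² / 4 = 0.1963 in².
R_n = F_nv · A_b · n · n_s = 68 × 0.1963 × 8 × 1 = 106.8 kips.
Allowable strength R_n/Ω = 106.8 / 2 = 53.4 kips.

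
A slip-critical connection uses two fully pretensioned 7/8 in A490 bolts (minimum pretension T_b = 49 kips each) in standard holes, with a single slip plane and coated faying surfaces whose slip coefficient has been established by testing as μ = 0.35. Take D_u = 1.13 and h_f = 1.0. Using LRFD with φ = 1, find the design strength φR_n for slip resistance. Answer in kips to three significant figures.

R_n = μ · D_u · h_f · T_b · n_s · n_b = 0.35 × 1.13 × 1.0 × 49 × 1 × 2 = 38.76 kips.
Design strength φR_n = 1 × 38.76 = 38.8 kips.

38.8 kips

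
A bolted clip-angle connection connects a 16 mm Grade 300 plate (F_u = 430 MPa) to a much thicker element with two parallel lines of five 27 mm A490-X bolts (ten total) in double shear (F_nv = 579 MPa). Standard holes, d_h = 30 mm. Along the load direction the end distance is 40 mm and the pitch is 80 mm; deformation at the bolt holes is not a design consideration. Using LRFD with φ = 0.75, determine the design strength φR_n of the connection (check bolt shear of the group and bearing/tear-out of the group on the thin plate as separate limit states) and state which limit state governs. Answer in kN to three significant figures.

Bolt shear: A_b = π·27²/4 = 572.6 mm²; R_n = 579 × 572.6 × 10 × 2 / 1000 = 6630 kN → 0.75 × 6630 = 4970 kN.
Bearing (1.5 l_c t F_u ≤ 3.0 d t F_u): upper limit = 3.0·27·16·430 / 1000 = 557.3 kN.
  Edge l_c = 40 − 30/2 = 25 → r_n = 258 kN; interior l_c = 80 − 30 = 50 → r_n = 516 kN.
  R_n,bearing = 2·258 + 8·516 = 4644 kN → 0.75 × 4644 = 3480 kN.
Bearing governs: 3480 kN.

3480 kN (bearing governs)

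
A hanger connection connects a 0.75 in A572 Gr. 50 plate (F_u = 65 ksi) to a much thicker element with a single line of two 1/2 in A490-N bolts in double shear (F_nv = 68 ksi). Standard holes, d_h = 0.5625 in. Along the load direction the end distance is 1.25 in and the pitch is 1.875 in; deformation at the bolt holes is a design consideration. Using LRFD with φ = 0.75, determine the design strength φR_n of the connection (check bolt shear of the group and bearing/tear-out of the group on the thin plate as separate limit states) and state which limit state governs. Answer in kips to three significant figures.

Bolt shear: A_b = π·0.5²/4 = 0.1963 in²; R_n = 68 × 0.1963 × 2 × 2 = 53.41 kips → 0.75 × 53.41 = 40.1 kips.
Bearing (1.2 l_c t F_u ≤ 2.4 d t F_u): upper limit = 2.4·0.5·0.75·65 = 58.5 kips.
  Edge l_c = 1.25 − 0.5625/2 = 0.9688 → r_n = 56.67 kips; interior l_c = 1.875 − 0.5625 = 1.312 → r_n = 58.5 kips.
  R_n,bearing = 1·56.67 + 1·58.5 = 115.2 kips → 0.75 × 115.2 = 86.4 kips.
Bolt shear governs: 40.1 kips.

40.1 kips (bolt shear governs)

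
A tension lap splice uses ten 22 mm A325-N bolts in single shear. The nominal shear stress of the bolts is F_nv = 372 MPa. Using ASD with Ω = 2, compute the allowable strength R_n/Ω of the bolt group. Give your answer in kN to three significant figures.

A_b = π × 22² / 4 = 380.1 mm².
R_n = F_nv · A_b · n · n_s = 372 × 380.1 × 10 × 1 / 1000 = 1414 kN.
Allowable strength R_n/Ω = 1414 / 2 = 707 kN.

707 kN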